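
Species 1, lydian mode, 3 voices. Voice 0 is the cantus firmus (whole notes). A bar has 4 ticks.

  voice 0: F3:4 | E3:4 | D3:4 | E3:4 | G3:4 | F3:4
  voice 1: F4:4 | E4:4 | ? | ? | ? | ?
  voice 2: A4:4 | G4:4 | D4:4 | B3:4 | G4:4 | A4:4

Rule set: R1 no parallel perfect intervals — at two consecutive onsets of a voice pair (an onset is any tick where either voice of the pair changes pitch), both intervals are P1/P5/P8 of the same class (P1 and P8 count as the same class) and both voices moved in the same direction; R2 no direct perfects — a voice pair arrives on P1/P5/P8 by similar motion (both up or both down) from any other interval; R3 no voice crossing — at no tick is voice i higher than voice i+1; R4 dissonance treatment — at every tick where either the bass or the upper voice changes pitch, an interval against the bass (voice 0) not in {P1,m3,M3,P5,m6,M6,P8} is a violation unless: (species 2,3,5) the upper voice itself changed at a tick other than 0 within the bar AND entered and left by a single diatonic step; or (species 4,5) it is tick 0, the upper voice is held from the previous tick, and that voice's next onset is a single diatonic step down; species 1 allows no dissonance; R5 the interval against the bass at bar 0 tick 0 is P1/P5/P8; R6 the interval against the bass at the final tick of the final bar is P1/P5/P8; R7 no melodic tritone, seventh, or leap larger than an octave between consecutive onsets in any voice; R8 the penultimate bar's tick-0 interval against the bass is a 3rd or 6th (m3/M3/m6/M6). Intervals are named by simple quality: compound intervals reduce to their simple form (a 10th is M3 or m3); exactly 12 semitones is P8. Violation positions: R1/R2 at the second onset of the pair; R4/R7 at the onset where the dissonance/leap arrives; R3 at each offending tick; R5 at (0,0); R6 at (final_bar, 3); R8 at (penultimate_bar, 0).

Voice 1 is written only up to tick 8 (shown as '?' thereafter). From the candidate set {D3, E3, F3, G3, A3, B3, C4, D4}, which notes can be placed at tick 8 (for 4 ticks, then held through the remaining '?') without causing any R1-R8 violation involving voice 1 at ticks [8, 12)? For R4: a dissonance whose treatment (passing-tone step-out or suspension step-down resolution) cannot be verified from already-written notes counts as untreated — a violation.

D3: violates R1,R2,R7
E3: violates R4
F3: violates R7
G3: violates R2,R4
A3: violates R2
B3: legal
C4: violates R4
D4: violates R1,R2

{B3}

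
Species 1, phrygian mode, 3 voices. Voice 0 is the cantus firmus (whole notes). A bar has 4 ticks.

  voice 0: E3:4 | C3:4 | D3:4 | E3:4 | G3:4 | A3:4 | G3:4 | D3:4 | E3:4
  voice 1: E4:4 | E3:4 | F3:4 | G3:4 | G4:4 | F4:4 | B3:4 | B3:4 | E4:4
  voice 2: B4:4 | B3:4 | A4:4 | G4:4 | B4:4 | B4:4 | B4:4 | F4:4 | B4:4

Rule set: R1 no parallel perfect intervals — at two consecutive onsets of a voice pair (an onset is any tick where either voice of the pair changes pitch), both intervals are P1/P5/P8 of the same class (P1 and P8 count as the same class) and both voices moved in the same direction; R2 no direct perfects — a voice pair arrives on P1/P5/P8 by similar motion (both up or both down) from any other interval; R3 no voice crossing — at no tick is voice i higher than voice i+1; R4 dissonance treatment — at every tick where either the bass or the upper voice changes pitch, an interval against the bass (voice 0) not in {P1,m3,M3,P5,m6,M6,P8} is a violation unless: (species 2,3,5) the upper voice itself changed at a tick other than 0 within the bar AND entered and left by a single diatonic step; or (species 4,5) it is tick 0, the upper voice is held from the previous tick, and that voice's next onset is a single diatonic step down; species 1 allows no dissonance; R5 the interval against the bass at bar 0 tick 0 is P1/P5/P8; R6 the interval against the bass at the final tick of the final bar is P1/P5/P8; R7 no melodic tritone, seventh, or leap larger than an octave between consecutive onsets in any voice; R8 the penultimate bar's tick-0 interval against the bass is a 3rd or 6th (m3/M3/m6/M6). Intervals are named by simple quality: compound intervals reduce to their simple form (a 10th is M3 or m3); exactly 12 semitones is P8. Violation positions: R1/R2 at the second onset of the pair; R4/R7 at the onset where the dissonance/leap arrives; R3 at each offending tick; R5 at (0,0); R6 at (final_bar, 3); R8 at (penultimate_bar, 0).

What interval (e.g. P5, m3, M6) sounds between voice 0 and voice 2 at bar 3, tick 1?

voice 0=E3 voice 2=G4 -> m3

m3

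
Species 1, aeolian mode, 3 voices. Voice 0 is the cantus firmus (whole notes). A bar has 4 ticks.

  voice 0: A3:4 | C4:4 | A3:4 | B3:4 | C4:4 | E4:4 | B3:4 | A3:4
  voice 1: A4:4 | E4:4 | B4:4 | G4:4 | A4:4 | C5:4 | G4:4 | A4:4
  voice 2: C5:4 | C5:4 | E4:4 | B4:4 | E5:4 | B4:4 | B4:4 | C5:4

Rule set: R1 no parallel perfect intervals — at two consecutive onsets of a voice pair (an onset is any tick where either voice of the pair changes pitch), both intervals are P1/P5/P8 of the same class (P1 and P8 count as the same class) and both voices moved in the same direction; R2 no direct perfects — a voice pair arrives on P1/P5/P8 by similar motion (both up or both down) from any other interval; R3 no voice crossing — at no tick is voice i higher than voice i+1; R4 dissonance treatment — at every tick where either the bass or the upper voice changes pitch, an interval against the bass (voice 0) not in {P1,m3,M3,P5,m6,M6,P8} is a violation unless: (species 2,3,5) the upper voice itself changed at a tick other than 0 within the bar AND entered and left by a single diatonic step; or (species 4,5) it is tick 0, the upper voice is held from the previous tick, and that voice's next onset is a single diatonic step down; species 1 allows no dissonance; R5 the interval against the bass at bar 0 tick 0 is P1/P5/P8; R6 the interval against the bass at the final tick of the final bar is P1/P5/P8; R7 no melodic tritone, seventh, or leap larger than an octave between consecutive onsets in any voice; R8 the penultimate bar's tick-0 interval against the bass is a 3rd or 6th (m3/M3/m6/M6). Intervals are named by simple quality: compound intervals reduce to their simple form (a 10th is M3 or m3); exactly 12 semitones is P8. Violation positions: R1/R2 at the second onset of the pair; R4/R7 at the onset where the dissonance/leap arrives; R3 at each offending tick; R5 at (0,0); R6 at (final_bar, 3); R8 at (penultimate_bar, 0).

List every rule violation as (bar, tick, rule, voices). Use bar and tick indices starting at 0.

bar 0: v0=A3 v1=A4 v2=C5 downbeat m3
bar 1: v0=C4 v1=E4 v2=C5 downbeat P8
bar 2: v0=A3 v1=B4 v2=E4 downbeat P5
bar 3: v0=B3 v1=G4 v2=B4 downbeat P8
bar 4: v0=C4 v1=A4 v2=E5 downbeat M3
bar 5: v0=E4 v1=C5 v2=B4 downbeat P5
bar 6: v0=B3 v1=G4 v2=B4 downbeat P8
bar 7: v0=A3 v1=A4 v2=C5 downbeat m3
  -> R5 @ bar 0 tick 0 v(0, 2): opens on m3
  -> R2 @ bar 2 tick 0 v(0, 2): C4/C5 P8 -> A3/E4 P5 similar
  -> R3 @ bar 2 tick 0 v(1, 2): B4 above E4
  -> R4 @ bar 2 tick 0 v(0, 1): A3/B4 M2 untreated
  -> R3 @ bar 2 tick 1 v(1, 2): B4 above E4
  -> R3 @ bar 2 tick 2 v(1, 2): B4 above E4
  -> R3 @ bar 2 tick 3 v(1, 2): B4 above E4
  -> R2 @ bar 3 tick 0 v(0, 2): A3/E4 P5 -> B3/B4 P8 similar
  -> R2 @ bar 4 tick 0 v(1, 2): G4/B4 M3 -> A4/E5 P5 similar
  -> R3 @ bar 5 tick 0 v(1, 2): C5 above B4
  -> R3 @ bar 5 tick 1 v(1, 2): C5 above B4
  -> R3 @ bar 5 tick 2 v(1, 2): C5 above B4
  -> R3 @ bar 5 tick 3 v(1, 2): C5 above B4
  -> R8 @ bar 6 tick 0 v(0, 2): penult P8 not 3rd/6th
  -> R6 @ bar 7 tick 3 v(0, 2): closes on m3

(0, 0, R5, (0, 2))
(2, 0, R2, (0, 2))
(2, 0, R3, (1, 2))
(2, 0, R4, (0, 1))
(2, 1, R3, (1, 2))
(2, 2, R3, (1, 2))
(2, 3, R3, (1, 2))
(3, 0, R2, (0, 2))
(4, 0, R2, (1, 2))
(5, 0, R3, (1, 2))
(5, 1, R3, (1, 2))
(5, 2, R3, (1, 2))
(5, 3, R3, (1, 2))
(6, 0, R8, (0, 2))
(7, 3, R6, (0, 2))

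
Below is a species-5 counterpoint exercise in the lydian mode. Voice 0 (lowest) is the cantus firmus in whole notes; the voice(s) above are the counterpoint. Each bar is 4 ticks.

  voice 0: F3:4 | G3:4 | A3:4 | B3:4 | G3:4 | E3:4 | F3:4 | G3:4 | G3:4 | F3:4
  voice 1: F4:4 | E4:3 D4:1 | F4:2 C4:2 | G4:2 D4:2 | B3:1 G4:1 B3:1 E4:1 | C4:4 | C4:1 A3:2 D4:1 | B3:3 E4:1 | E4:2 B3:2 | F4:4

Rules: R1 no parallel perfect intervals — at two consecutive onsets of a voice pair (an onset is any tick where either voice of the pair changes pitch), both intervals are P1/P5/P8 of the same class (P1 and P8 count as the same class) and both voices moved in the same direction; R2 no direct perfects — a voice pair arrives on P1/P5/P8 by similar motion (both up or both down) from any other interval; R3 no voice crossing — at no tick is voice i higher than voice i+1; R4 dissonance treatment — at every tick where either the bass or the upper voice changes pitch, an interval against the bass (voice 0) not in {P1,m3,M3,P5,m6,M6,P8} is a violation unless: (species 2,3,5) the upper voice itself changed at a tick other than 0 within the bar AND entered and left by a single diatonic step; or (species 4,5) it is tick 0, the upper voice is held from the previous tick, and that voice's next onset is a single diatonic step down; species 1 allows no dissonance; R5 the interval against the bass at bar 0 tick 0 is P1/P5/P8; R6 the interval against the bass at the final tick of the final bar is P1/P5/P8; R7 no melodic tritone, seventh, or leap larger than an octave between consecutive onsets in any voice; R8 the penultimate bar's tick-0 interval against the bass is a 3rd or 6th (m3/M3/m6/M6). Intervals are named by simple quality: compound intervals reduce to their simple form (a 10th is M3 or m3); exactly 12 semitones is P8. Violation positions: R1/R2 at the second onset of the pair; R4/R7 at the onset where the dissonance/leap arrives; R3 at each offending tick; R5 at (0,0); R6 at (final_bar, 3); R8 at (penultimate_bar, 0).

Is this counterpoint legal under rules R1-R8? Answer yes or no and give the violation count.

bar 0: v0=F3 v1=F4 (P8)
bar 1: v0=G3 v1=E4 (M6)
bar 2: v0=A3 v1=F4 (m6)
bar 3: v0=B3 v1=G4 (m6)
bar 4: v0=G3 v1=B3 (M3)
bar 5: v0=E3 v1=C4 (m6)
bar 6: v0=F3 v1=C4 (P5)
bar 7: v0=G3 v1=B3 (M3)
bar 8: v0=G3 v1=E4 (M6)
bar 9: v0=F3 v1=F4 (P8)
  R7 @ bar9.0: B3->F4 leap 6st

No (1 violations)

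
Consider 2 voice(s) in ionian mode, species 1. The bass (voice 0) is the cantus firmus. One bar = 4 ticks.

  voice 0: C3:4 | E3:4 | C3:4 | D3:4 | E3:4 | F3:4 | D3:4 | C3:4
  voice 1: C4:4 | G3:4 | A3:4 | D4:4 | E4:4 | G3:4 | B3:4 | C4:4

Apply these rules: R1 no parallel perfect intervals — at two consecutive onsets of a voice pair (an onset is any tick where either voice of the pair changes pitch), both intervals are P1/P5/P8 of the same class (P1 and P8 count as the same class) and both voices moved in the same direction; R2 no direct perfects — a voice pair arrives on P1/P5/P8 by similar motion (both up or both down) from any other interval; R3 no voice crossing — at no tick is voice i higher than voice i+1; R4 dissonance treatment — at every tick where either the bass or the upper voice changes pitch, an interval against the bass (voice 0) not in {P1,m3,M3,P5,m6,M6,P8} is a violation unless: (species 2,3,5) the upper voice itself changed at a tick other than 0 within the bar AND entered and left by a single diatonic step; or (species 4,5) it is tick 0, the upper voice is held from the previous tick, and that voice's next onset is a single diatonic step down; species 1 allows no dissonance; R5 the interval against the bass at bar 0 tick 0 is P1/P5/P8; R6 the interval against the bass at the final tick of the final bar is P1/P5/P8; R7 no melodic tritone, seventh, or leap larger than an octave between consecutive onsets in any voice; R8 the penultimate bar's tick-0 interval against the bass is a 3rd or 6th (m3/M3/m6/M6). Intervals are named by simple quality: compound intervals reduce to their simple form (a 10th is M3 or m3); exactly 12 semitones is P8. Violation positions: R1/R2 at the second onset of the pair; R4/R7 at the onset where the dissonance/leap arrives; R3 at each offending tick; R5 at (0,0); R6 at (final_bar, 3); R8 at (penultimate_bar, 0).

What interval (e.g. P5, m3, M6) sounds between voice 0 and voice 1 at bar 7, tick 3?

P8

voice 0=C3 voice 1=C4 -> P8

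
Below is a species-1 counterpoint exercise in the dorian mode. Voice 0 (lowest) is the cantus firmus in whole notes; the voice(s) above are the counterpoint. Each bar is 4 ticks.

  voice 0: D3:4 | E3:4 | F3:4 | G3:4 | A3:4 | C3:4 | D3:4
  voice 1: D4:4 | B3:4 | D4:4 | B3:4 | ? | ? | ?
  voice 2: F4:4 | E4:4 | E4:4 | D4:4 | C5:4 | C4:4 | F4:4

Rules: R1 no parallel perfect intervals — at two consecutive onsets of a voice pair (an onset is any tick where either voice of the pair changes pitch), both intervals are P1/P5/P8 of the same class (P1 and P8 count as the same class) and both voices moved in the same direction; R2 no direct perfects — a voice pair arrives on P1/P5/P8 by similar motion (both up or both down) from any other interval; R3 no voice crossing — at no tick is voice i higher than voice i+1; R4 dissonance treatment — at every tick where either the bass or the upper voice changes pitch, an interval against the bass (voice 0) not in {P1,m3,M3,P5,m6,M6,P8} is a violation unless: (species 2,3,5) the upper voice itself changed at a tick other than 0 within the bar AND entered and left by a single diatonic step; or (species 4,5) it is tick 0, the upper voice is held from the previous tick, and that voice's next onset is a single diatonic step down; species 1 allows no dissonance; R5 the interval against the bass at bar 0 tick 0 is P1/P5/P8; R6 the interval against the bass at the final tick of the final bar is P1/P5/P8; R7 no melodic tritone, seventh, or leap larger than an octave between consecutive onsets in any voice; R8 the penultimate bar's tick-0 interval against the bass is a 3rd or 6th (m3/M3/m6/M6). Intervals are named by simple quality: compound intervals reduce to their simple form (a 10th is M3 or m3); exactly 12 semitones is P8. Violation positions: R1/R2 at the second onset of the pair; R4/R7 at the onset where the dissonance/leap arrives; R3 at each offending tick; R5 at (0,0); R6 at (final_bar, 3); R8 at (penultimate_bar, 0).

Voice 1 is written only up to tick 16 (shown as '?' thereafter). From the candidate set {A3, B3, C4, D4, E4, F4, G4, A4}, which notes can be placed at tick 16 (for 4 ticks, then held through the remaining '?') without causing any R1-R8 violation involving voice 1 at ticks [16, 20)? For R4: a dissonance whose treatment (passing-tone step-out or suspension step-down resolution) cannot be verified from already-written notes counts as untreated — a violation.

{A3}

A3: legal
B3: violates R4
C4: violates R2
D4: violates R4
E4: violates R2
F4: violates R2,R7
G4: violates R4
A4: violates R2,R7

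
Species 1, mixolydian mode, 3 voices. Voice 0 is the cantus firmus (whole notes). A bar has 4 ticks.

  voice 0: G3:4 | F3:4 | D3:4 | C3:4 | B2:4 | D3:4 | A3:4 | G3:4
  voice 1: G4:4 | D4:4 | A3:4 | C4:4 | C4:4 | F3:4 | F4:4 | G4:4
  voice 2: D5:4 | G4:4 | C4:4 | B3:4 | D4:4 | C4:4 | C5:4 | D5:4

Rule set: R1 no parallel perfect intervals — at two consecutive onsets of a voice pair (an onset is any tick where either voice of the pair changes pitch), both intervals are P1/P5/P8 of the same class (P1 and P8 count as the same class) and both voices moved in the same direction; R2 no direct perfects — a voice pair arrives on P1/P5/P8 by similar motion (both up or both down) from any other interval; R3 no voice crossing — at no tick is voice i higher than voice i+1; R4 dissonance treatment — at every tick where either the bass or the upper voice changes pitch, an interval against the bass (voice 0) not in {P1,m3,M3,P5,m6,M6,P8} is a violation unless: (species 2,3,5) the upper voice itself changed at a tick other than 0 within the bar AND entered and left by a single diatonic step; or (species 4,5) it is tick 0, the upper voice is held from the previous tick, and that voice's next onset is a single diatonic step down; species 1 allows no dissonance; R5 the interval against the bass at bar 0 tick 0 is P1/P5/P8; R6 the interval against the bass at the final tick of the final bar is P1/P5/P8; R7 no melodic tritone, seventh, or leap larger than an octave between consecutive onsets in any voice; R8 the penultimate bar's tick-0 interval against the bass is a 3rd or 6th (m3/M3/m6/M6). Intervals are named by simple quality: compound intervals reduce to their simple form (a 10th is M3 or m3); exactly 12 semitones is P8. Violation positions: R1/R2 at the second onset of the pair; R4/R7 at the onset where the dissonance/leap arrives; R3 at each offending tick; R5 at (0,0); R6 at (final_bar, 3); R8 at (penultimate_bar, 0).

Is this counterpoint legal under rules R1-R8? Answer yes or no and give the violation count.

bar 0: v0=G3 v1=G4 v2=D5 (P5)
bar 1: v0=F3 v1=D4 v2=G4 (M2)
bar 2: v0=D3 v1=A3 v2=C4 (m7)
bar 3: v0=C3 v1=C4 v2=B3 (M7)
bar 4: v0=B2 v1=C4 v2=D4 (m3)
bar 5: v0=D3 v1=F3 v2=C4 (m7)
bar 6: v0=A3 v1=F4 v2=C5 (m3)
bar 7: v0=G3 v1=G4 v2=D5 (P5)
  R4 @ bar1.0: F3/G4 M2 untreated
  R2 @ bar2.0: F3/D4 M6 -> D3/A3 P5 similar
  R4 @ bar2.0: D3/C4 m7 untreated
  R3 @ bar3.0: C4 above B3
  R4 @ bar3.0: C3/B3 M7 untreated
  R3 @ bar3.1: C4 above B3
  R3 @ bar3.2: C4 above B3
  R3 @ bar3.3: C4 above B3
  R4 @ bar4.0: B2/C4 m2 untreated
  R2 @ bar5.0: C4/D4 M2 -> F3/C4 P5 similar
  R4 @ bar5.0: D3/C4 m7 untreated
  R1 @ bar6.0: F3/C4 P5 -> F4/C5 P5 similar
  R1 @ bar7.0: F4/C5 P5 -> G4/D5 P5 similar

No (13 violations)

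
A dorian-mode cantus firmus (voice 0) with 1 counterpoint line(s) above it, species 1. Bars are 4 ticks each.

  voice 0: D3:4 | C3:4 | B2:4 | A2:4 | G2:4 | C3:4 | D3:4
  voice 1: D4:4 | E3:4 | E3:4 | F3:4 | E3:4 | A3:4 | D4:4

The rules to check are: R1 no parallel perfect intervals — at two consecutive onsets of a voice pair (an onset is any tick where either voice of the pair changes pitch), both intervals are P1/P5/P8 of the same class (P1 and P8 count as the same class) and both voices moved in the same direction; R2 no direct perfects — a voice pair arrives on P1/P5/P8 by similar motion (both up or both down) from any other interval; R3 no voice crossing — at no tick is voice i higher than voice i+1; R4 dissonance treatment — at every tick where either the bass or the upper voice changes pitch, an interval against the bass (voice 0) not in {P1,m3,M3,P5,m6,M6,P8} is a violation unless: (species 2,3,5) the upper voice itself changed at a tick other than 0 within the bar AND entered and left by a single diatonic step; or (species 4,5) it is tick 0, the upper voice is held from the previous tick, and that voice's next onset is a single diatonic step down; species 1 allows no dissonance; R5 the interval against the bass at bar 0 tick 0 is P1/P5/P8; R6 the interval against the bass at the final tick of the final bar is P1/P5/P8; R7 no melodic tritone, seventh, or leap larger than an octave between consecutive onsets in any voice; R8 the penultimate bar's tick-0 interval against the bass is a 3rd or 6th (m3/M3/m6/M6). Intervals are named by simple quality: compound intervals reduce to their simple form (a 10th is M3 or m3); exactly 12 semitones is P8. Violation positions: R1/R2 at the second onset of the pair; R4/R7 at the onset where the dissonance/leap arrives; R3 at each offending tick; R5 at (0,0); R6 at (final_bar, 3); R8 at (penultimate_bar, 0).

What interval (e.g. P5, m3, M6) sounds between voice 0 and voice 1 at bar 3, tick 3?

m6

voice 0=A2 voice 1=F3 -> m6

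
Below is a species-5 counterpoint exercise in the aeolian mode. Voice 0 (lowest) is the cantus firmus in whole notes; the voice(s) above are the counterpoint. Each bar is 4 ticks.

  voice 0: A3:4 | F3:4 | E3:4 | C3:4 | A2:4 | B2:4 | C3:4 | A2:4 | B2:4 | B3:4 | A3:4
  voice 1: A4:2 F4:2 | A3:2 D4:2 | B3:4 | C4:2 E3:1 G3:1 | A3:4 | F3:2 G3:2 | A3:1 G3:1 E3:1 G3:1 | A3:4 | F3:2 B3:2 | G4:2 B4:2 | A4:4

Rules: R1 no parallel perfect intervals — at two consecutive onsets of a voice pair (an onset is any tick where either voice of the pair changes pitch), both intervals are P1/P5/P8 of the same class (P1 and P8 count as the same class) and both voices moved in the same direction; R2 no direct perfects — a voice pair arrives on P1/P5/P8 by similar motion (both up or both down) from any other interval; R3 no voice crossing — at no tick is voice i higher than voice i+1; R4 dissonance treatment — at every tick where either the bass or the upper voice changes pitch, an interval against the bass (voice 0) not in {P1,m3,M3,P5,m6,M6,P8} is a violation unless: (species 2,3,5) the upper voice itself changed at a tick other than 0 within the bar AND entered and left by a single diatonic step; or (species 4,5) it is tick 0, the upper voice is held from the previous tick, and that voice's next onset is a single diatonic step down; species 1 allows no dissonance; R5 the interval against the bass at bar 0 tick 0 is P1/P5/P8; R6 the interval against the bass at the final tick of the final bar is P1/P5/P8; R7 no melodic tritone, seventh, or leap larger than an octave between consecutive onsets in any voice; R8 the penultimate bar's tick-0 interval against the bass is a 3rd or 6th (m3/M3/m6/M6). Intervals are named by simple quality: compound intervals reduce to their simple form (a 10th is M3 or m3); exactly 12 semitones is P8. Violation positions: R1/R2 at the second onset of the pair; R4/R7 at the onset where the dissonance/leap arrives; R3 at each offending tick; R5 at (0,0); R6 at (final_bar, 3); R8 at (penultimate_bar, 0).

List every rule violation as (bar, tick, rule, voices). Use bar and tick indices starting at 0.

bar 0: v0=A3 v1=A4 downbeat P8
bar 1: v0=F3 v1=A3 downbeat M3
bar 2: v0=E3 v1=B3 downbeat P5
bar 3: v0=C3 v1=C4 downbeat P8
bar 4: v0=A2 v1=A3 downbeat P8
bar 5: v0=B2 v1=F3 downbeat TT
bar 6: v0=C3 v1=A3 downbeat M6
bar 7: v0=A2 v1=A3 downbeat P8
bar 8: v0=B2 v1=F3 downbeat TT
bar 9: v0=B3 v1=G4 downbeat m6
bar 10: v0=A3 v1=A4 downbeat P8
  -> R2 @ bar 2 tick 0 v(0, 1): F3/D4 M6 -> E3/B3 P5 similar
  -> R4 @ bar 5 tick 0 v(0, 1): B2/F3 TT untreated
  -> R4 @ bar 8 tick 0 v(0, 1): B2/F3 TT untreated
  -> R7 @ bar 8 tick 2 v(1,): F3->B3 leap 6st
  -> R1 @ bar 10 tick 0 v(0, 1): B3/B4 P8 -> A3/A4 P8 similar

(2, 0, R2, (0, 1))
(5, 0, R4, (0, 1))
(8, 0, R4, (0, 1))
(8, 2, R7, (1,))
(10, 0, R1, (0, 1))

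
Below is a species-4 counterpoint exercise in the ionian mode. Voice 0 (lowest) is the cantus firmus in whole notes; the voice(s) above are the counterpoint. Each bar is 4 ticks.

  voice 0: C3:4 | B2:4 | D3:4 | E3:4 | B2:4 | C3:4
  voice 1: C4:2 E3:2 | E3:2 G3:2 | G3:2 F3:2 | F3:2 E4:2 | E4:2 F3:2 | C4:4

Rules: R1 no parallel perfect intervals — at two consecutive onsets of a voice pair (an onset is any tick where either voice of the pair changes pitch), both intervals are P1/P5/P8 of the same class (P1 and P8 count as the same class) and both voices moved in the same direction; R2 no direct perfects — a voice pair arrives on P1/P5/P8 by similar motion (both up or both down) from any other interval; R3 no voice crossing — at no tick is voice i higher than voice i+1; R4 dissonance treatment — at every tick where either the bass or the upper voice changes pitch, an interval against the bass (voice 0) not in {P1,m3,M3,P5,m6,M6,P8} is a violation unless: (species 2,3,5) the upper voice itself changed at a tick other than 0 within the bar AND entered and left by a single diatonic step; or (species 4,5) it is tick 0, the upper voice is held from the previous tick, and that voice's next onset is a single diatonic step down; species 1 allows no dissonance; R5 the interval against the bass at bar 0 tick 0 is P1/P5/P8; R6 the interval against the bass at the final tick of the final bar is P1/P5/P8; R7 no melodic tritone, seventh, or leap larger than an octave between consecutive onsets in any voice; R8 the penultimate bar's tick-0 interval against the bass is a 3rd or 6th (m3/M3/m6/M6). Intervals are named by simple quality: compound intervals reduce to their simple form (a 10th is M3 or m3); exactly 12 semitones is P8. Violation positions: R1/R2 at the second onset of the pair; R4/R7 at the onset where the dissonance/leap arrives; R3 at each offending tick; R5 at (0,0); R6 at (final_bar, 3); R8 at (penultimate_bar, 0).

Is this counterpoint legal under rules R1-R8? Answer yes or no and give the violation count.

No (8 violations)

bar 0: v0=C3 v1=C4 (P8)
bar 1: v0=B2 v1=E3 (P4)
bar 2: v0=D3 v1=G3 (P4)
bar 3: v0=E3 v1=F3 (m2)
bar 4: v0=B2 v1=E4 (P4)
bar 5: v0=C3 v1=C4 (P8)
  R4 @ bar1.0: B2/E3 P4 untreated
  R4 @ bar3.0: E3/F3 m2 untreated
  R7 @ bar3.2: F3->E4 leap 11st
  R4 @ bar4.0: B2/E4 P4 untreated
  R8 @ bar4.0: penult P4 not 3rd/6th
  R4 @ bar4.2: B2/F3 TT untreated
  R7 @ bar4.2: E4->F3 leap 11st
  R2 @ bar5.0: B2/F3 TT -> C3/C4 P8 similar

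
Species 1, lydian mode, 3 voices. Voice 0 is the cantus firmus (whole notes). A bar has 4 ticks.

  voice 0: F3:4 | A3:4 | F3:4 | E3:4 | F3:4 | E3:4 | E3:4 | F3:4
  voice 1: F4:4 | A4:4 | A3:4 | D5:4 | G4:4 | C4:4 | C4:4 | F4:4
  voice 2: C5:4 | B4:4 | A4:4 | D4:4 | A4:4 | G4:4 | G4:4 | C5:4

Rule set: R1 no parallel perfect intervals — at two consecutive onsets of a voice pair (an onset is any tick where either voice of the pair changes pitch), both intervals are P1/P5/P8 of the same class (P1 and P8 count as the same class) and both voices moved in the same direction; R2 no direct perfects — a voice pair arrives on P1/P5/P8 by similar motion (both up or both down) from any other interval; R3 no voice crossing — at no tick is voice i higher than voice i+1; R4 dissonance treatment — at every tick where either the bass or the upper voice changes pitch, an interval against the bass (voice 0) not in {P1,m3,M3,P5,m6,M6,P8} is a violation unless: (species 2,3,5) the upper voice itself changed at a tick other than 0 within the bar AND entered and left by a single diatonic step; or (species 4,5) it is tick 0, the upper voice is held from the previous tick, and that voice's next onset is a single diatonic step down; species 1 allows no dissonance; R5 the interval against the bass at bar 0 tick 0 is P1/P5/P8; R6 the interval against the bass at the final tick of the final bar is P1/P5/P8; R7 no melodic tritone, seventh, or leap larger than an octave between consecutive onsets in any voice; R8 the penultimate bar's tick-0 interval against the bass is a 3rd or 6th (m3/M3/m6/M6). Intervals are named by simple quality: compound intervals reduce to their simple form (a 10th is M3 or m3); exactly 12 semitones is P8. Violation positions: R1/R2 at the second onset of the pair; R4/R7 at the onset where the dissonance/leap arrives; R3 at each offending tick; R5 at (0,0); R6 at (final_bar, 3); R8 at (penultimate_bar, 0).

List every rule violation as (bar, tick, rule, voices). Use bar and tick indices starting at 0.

bar 0: v0=F3 v1=F4 v2=C5 downbeat P5
bar 1: v0=A3 v1=A4 v2=B4 downbeat M2
bar 2: v0=F3 v1=A3 v2=A4 downbeat M3
bar 3: v0=E3 v1=D5 v2=D4 downbeat m7
bar 4: v0=F3 v1=G4 v2=A4 downbeat M3
bar 5: v0=E3 v1=C4 v2=G4 downbeat m3
bar 6: v0=E3 v1=C4 v2=G4 downbeat m3
bar 7: v0=F3 v1=F4 v2=C5 downbeat P5
  -> R1 @ bar 1 tick 0 v(0, 1): F3/F4 P8 -> A3/A4 P8 similar
  -> R4 @ bar 1 tick 0 v(0, 2): A3/B4 M2 untreated
  -> R2 @ bar 2 tick 0 v(1, 2): A4/B4 M2 -> A3/A4 P8 similar
  -> R3 @ bar 3 tick 0 v(1, 2): D5 above D4
  -> R4 @ bar 3 tick 0 v(0, 1): E3/D5 m7 untreated
  -> R4 @ bar 3 tick 0 v(0, 2): E3/D4 m7 untreated
  -> R7 @ bar 3 tick 0 v(1,): A3->D5 leap 17st
  -> R3 @ bar 3 tick 1 v(1, 2): D5 above D4
  -> R3 @ bar 3 tick 2 v(1, 2): D5 above D4
  -> R3 @ bar 3 tick 3 v(1, 2): D5 above D4
  -> R4 @ bar 4 tick 0 v(0, 1): F3/G4 M2 untreated
  -> R2 @ bar 5 tick 0 v(1, 2): G4/A4 M2 -> C4/G4 P5 similar
  -> R1 @ bar 7 tick 0 v(1, 2): C4/G4 P5 -> F4/C5 P5 similar
  -> R2 @ bar 7 tick 0 v(0, 1): E3/C4 m6 -> F3/F4 P8 similar
  -> R2 @ bar 7 tick 0 v(0, 2): E3/G4 m3 -> F3/C5 P5 similar

(1, 0, R1, (0, 1))
(1, 0, R4, (0, 2))
(2, 0, R2, (1, 2))
(3, 0, R3, (1, 2))
(3, 0, R4, (0, 1))
(3, 0, R4, (0, 2))
(3, 0, R7, (1,))
(3, 1, R3, (1, 2))
(3, 2, R3, (1, 2))
(3, 3, R3, (1, 2))
(4, 0, R4, (0, 1))
(5, 0, R2, (1, 2))
(7, 0, R1, (1, 2))
(7, 0, R2, (0, 1))
(7, 0, R2, (0, 2))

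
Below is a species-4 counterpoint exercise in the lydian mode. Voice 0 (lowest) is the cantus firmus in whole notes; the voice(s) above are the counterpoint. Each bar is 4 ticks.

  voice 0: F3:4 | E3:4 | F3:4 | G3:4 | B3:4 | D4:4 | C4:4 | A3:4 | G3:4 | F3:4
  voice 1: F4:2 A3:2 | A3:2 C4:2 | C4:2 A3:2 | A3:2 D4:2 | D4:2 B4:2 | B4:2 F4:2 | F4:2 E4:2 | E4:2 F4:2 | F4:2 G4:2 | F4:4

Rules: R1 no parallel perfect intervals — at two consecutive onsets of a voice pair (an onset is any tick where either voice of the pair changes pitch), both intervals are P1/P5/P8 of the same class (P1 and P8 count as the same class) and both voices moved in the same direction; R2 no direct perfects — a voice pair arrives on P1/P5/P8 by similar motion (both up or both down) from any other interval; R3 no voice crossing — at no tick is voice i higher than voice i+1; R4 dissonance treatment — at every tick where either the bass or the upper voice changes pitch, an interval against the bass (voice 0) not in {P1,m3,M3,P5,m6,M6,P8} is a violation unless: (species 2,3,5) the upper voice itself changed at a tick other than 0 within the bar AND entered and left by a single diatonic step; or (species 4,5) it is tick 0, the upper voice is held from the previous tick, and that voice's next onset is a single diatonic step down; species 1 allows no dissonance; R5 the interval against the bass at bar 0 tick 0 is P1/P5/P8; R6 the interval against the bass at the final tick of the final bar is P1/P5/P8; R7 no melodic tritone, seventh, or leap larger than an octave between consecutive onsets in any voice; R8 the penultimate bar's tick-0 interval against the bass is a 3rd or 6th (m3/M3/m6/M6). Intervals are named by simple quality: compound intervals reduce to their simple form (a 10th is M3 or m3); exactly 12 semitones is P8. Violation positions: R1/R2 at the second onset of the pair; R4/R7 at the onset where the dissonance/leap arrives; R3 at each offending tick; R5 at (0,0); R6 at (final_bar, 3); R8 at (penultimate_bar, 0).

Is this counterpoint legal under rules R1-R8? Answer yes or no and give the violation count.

bar 0: v0=F3 v1=F4 (P8)
bar 1: v0=E3 v1=A3 (P4)
bar 2: v0=F3 v1=C4 (P5)
bar 3: v0=G3 v1=A3 (M2)
bar 4: v0=B3 v1=D4 (m3)
bar 5: v0=D4 v1=B4 (M6)
bar 6: v0=C4 v1=F4 (P4)
bar 7: v0=A3 v1=E4 (P5)
bar 8: v0=G3 v1=F4 (m7)
bar 9: v0=F3 v1=F4 (P8)
  R4 @ bar1.0: E3/A3 P4 untreated
  R4 @ bar3.0: G3/A3 M2 untreated
  R7 @ bar5.2: B4->F4 leap 6st
  R4 @ bar8.0: G3/F4 m7 untreated
  R8 @ bar8.0: penult m7 not 3rd/6th
  R1 @ bar9.0: G3/G4 P8 -> F3/F4 P8 similar

No (6 violations)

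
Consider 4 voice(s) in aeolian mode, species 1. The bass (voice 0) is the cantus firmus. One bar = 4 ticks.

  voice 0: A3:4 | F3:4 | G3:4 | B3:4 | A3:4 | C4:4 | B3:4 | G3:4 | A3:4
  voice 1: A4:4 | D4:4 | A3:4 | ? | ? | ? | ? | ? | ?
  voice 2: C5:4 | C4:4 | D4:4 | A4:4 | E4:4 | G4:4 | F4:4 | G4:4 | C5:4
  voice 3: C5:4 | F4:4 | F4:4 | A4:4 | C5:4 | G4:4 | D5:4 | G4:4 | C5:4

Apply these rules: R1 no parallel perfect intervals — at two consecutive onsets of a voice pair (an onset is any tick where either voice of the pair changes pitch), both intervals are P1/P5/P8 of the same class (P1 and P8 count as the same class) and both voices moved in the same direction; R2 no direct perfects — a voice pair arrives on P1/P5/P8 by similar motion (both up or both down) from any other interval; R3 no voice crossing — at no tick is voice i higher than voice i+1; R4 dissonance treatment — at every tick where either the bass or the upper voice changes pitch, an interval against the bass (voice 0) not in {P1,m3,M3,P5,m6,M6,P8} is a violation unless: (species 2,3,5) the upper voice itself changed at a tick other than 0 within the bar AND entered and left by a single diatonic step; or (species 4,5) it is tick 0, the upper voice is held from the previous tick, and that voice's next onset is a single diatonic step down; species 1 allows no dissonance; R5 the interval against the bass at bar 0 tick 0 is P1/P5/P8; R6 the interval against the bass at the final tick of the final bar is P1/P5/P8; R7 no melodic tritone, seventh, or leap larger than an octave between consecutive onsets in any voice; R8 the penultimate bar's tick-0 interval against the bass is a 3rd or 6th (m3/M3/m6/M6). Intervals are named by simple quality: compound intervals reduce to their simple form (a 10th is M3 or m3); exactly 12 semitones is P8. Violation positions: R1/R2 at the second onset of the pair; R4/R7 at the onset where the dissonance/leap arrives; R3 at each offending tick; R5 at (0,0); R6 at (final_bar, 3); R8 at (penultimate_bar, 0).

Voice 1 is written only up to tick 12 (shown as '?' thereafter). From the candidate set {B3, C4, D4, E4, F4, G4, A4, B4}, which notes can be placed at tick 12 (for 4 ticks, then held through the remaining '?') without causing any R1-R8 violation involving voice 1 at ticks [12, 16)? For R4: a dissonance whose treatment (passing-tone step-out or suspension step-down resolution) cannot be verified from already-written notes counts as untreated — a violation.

B3: violates R2
C4: violates R4
D4: violates R2
E4: violates R4
F4: violates R4
G4: violates R7
A4: violates R2,R4
B4: violates R2,R3,R7

{}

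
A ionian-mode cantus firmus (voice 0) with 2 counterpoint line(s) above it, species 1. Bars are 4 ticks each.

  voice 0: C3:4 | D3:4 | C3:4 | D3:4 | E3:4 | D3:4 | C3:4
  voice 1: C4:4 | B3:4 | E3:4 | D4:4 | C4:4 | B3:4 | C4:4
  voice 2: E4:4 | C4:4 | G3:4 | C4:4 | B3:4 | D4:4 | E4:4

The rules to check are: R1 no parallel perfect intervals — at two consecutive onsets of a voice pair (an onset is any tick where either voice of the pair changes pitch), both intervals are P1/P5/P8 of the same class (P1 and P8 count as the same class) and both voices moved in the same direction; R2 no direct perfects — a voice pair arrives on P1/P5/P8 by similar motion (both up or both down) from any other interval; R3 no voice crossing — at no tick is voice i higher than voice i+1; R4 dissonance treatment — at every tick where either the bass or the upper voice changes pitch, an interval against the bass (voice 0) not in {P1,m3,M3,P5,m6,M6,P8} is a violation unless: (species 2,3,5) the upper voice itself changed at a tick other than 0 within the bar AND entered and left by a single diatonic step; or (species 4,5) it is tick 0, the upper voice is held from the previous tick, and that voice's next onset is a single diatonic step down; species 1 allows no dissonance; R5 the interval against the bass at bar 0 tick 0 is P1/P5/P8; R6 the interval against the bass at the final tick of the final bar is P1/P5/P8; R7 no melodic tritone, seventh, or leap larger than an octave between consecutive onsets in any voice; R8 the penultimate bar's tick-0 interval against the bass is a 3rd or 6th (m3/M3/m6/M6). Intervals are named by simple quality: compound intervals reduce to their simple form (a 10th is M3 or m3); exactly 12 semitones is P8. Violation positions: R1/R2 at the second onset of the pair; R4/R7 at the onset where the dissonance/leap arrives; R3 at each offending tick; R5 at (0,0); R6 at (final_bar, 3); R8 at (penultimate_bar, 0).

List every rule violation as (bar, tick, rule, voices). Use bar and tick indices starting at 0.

bar 0: v0=C3 v1=C4 v2=E4 downbeat M3
bar 1: v0=D3 v1=B3 v2=C4 downbeat m7
bar 2: v0=C3 v1=E3 v2=G3 downbeat P5
bar 3: v0=D3 v1=D4 v2=C4 downbeat m7
bar 4: v0=E3 v1=C4 v2=B3 downbeat P5
bar 5: v0=D3 v1=B3 v2=D4 downbeat P8
bar 6: v0=C3 v1=C4 v2=E4 downbeat M3
  -> R5 @ bar 0 tick 0 v(0, 2): opens on M3
  -> R4 @ bar 1 tick 0 v(0, 2): D3/C4 m7 untreated
  -> R2 @ bar 2 tick 0 v(0, 2): D3/C4 m7 -> C3/G3 P5 similar
  -> R2 @ bar 3 tick 0 v(0, 1): C3/E3 M3 -> D3/D4 P8 similar
  -> R3 @ bar 3 tick 0 v(1, 2): D4 above C4
  -> R4 @ bar 3 tick 0 v(0, 2): D3/C4 m7 untreated
  -> R7 @ bar 3 tick 0 v(1,): E3->D4 leap 10st
  -> R3 @ bar 3 tick 1 v(1, 2): D4 above C4
  -> R3 @ bar 3 tick 2 v(1, 2): D4 above C4
  -> R3 @ bar 3 tick 3 v(1, 2): D4 above C4
  -> R3 @ bar 4 tick 0 v(1, 2): C4 above B3
  -> R3 @ bar 4 tick 1 v(1, 2): C4 above B3
  -> R3 @ bar 4 tick 2 v(1, 2): C4 above B3
  -> R3 @ bar 4 tick 3 v(1, 2): C4 above B3
  -> R8 @ bar 5 tick 0 v(0, 2): penult P8 not 3rd/6th
  -> R6 @ bar 6 tick 3 v(0, 2): closes on M3

(0, 0, R5, (0, 2))
(1, 0, R4, (0, 2))
(2, 0, R2, (0, 2))
(3, 0, R2, (0, 1))
(3, 0, R3, (1, 2))
(3, 0, R4, (0, 2))
(3, 0, R7, (1,))
(3, 1, R3, (1, 2))
(3, 2, R3, (1, 2))
(3, 3, R3, (1, 2))
(4, 0, R3, (1, 2))
(4, 1, R3, (1, 2))
(4, 2, R3, (1, 2))
(4, 3, R3, (1, 2))
(5, 0, R8, (0, 2))
(6, 3, R6, (0, 2))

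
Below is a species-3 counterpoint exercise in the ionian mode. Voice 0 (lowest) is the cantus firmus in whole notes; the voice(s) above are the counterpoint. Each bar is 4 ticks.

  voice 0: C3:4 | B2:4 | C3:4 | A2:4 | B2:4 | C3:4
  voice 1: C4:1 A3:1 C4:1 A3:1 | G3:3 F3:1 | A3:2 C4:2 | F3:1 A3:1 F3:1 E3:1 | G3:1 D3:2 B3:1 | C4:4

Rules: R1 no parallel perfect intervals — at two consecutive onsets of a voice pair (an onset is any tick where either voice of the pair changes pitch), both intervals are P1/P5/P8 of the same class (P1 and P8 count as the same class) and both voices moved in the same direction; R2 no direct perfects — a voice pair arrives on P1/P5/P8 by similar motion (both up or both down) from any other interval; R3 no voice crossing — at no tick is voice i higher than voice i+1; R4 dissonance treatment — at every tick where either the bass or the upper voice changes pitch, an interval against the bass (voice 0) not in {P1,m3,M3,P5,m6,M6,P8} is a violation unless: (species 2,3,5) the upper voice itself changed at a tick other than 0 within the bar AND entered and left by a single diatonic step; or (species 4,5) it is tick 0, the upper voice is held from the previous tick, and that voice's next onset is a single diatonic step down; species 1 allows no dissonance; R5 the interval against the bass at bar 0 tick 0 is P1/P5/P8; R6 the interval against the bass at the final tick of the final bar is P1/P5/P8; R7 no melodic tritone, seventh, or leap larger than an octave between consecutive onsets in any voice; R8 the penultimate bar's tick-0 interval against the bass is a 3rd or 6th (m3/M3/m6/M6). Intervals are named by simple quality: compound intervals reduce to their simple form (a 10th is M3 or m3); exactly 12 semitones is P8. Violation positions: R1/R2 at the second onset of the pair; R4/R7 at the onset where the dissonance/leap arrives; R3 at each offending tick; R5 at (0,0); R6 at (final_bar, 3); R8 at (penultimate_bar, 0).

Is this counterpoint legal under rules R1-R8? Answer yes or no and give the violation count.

bar 0: v0=C3 v1=C4 (P8)
bar 1: v0=B2 v1=G3 (m6)
bar 2: v0=C3 v1=A3 (M6)
bar 3: v0=A2 v1=F3 (m6)
bar 4: v0=B2 v1=G3 (m6)
bar 5: v0=C3 v1=C4 (P8)
  R4 @ bar1.3: B2/F3 TT untreated
  R1 @ bar5.0: B2/B3 P8 -> C3/C4 P8 similar

No (2 violations)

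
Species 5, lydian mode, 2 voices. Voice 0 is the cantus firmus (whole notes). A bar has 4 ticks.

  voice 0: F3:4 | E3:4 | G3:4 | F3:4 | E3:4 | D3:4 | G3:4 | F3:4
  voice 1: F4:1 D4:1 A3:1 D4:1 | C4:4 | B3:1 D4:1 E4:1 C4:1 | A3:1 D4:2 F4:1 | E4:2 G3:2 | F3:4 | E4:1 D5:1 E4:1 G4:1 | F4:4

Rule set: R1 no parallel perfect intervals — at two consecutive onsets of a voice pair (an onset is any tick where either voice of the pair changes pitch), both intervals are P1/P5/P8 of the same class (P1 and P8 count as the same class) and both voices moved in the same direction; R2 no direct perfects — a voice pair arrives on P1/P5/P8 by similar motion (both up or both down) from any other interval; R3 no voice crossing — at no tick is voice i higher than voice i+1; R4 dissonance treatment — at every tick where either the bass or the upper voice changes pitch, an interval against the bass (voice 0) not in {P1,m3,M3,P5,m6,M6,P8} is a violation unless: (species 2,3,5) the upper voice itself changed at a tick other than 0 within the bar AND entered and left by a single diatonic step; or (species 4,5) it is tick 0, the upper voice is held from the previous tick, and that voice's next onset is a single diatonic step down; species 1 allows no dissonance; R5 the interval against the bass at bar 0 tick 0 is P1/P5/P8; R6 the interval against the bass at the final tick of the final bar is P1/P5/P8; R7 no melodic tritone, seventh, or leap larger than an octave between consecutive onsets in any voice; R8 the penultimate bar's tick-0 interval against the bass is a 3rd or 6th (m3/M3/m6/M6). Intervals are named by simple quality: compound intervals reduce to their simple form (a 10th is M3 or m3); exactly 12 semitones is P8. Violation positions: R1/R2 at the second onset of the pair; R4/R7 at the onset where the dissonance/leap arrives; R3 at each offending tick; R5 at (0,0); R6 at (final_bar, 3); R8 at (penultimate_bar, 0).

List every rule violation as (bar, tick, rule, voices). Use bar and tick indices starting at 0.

(2, 3, R4, (0, 1))
(4, 0, R1, (0, 1))
(6, 0, R7, (1,))
(6, 1, R7, (1,))
(6, 2, R7, (1,))
(7, 0, R1, (0, 1))

bar 0: v0=F3 v1=F4 downbeat P8
bar 1: v0=E3 v1=C4 downbeat m6
bar 2: v0=G3 v1=B3 downbeat M3
bar 3: v0=F3 v1=A3 downbeat M3
bar 4: v0=E3 v1=E4 downbeat P8
bar 5: v0=D3 v1=F3 downbeat m3
bar 6: v0=G3 v1=E4 downbeat M6
bar 7: v0=F3 v1=F4 downbeat P8
  -> R4 @ bar 2 tick 3 v(0, 1): G3/C4 P4 untreated
  -> R1 @ bar 4 tick 0 v(0, 1): F3/F4 P8 -> E3/E4 P8 similar
  -> R7 @ bar 6 tick 0 v(1,): F3->E4 leap 11st
  -> R7 @ bar 6 tick 1 v(1,): E4->D5 leap 10st
  -> R7 @ bar 6 tick 2 v(1,): D5->E4 leap 10st
  -> R1 @ bar 7 tick 0 v(0, 1): G3/G4 P8 -> F3/F4 P8 similar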